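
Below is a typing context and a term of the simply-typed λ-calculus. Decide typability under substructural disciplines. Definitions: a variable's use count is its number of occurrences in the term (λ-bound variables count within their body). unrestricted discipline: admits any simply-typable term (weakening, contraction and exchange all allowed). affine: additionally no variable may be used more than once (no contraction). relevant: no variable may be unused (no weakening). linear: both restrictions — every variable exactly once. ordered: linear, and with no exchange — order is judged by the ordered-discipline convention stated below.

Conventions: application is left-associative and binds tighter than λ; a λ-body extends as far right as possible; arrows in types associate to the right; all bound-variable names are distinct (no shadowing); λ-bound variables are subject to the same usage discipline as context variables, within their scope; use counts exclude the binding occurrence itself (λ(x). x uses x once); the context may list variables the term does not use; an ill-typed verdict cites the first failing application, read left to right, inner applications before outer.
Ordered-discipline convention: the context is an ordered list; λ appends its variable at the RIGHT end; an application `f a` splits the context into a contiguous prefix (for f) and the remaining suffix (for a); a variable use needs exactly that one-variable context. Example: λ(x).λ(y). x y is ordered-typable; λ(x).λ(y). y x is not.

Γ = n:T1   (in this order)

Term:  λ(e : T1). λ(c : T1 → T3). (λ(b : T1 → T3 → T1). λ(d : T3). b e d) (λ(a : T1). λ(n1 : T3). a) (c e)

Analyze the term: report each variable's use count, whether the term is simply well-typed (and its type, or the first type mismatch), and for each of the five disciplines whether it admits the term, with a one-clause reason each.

use counts: n: 0, e (bound): 2, c (bound): 1, b (bound): 1, d (bound): 1, a (bound): 1, n1 (bound): 0
left-to-right use order: b, e, d, a, c, e
typing: ✓ — T1 → (T1 → T3) → T1
ordered: ✗ — repeated use of e ×2; unused: n, n1 — weakening required
linear: ✗ — repeated use of e ×2; unused: n, n1 — weakening required
affine: ✗ — repeated use of e ×2
relevant: ✗ — unused: n, n1 — weakening required
unrestricted: ✓ — well-typed at T1 → (T1 → T3) → T1; no restrictions here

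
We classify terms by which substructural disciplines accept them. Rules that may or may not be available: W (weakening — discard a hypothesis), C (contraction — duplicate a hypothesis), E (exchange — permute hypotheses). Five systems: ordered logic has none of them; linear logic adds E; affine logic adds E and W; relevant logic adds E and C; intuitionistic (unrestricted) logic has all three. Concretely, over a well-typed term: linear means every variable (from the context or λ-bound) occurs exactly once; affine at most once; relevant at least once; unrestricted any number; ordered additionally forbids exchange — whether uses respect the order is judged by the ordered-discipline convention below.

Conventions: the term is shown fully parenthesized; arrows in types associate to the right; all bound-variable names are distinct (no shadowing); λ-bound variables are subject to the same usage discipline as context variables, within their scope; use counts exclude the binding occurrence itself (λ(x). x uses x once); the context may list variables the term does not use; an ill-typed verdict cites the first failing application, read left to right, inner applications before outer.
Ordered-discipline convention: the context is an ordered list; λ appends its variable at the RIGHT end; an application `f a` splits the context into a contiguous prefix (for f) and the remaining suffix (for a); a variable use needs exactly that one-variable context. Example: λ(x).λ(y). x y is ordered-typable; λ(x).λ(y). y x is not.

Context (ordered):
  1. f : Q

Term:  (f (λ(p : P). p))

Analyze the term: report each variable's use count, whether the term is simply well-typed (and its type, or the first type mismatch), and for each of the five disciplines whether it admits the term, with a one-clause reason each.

usage: f: 1, p [bound]: 1
use order (left to right): f, p
typing: ill-typed: non-arrow in function slot: Q
ordered: ✗ — a type mismatch blocks all five
linear: ✗ — the type mismatch rejects it
affine: ✗ — not simply typable
relevant: ✗ — fails simple typing
unrestricted: ✗ — a type mismatch blocks all five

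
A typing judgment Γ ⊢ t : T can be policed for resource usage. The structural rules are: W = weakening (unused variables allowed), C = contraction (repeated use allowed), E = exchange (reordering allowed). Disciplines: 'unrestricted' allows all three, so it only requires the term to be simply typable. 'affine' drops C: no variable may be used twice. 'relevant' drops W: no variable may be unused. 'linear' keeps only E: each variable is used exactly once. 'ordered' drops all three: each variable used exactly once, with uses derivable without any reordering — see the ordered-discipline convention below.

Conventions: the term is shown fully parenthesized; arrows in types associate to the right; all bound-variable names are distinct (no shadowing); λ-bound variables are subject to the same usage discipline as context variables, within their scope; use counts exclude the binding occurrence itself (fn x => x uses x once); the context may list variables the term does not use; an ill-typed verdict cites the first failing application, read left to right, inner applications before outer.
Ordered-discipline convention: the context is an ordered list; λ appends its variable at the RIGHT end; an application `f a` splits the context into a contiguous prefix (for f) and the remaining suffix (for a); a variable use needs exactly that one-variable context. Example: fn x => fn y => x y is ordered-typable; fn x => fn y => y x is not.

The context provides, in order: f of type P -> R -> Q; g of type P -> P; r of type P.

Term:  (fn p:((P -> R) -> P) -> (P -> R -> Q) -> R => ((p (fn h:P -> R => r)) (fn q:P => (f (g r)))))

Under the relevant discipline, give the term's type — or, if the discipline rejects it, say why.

not well-typed under relevant — unused: h, q — weakening required
variable uses: f: 1×, g: 1×, r: 2×, p (bound): 1×, h (bound): 0×, q (bound): 0×
order of uses: p, r, f, g, r
typing: well-typed at (((P -> R) -> P) -> (P -> R -> Q) -> R) -> R
summary: ordered ✗ | linear ✗ | affine ✗ | relevant ✗ | unrestricted ✓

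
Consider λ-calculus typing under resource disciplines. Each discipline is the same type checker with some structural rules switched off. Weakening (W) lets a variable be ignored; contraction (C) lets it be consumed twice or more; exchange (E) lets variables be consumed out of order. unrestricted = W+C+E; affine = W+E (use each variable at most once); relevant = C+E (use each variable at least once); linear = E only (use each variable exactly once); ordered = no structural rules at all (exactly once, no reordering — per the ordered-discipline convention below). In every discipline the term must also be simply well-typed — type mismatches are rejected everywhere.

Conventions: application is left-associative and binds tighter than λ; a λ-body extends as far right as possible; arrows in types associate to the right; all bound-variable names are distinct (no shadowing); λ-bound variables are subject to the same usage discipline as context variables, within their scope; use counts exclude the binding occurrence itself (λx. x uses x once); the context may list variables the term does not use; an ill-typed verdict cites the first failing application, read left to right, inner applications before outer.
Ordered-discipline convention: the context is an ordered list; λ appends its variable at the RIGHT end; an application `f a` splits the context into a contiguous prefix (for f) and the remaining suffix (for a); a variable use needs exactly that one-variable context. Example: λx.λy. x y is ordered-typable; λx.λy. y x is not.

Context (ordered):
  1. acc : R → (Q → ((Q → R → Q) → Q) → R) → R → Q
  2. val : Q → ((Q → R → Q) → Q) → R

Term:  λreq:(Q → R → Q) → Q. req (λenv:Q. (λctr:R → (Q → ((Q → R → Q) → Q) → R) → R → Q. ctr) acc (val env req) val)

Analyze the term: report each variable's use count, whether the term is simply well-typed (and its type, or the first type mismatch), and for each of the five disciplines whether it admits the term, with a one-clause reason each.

variable uses: acc: 1, val: 2, req (λ-bound): 2, env (λ-bound): 1, ctr (λ-bound): 1
uses in reading order: req, ctr, acc, val, env, req, val
typing: the term checks, with type ((Q → R → Q) → Q) → Q
ordered: ✗ — needs contraction — val ×2, req ×2
linear: ✗ — needs contraction — val ×2, req ×2
affine: ✗ — needs contraction — val ×2, req ×2
relevant: ✓ — every one of acc, val, req, env, ctr appears
unrestricted: ✓ — well-typed at ((Q → R → Q) → Q) → Q; no restrictions here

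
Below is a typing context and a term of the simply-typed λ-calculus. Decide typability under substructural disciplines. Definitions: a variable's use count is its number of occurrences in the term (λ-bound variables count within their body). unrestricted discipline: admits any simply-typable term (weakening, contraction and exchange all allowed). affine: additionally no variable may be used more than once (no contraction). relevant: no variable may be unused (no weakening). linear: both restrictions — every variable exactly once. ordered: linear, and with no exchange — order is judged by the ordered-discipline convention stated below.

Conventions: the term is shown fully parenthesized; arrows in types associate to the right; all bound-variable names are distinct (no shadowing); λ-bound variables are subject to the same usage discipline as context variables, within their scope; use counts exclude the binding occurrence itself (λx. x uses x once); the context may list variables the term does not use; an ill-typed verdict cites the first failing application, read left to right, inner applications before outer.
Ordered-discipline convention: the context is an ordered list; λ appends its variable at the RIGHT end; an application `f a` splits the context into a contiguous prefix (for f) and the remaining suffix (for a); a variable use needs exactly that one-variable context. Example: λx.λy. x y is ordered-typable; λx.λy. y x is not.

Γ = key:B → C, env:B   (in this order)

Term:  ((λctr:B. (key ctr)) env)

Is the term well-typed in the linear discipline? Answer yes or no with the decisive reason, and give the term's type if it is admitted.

yes — single use per variable (key, env, ctr); term : C
variable uses: key: 1×; env: 1×; ctr [bound]: 1×
uses in reading order: key, ctr, env
typing: well-typed at C
across the five disciplines: ordered ✓, linear ✓, affine ✓, relevant ✓, unrestricted ✓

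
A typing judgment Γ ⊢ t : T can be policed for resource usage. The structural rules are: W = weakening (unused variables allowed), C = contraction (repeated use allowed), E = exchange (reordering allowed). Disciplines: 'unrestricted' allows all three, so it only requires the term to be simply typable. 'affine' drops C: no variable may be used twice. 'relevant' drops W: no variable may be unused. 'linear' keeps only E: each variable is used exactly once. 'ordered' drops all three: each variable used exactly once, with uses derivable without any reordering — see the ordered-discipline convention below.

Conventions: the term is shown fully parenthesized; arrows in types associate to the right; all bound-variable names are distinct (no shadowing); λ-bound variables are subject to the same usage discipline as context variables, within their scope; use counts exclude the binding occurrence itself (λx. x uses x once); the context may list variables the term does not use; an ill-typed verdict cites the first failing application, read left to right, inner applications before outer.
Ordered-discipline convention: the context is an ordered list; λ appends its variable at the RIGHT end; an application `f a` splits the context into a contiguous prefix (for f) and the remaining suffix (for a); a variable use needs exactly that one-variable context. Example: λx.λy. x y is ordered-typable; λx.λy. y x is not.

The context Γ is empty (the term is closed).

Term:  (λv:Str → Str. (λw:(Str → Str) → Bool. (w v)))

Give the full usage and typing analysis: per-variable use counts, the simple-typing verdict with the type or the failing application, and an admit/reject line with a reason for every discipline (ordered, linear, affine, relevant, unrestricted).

variable uses: v [bound]: 1, w [bound]: 1
use order (left to right): w, v
typing: ✓ — (Str → Str) → ((Str → Str) → Bool) → Bool
ordered ✗ (needs exchange: uses follow w, v)
linear ✓ (single use per variable (v, w))
affine ✓ (v, w: no repeats, contraction unneeded)
relevant ✓ (v, w: all used, weakening unneeded)
unrestricted ✓ (well-typed at (Str → Str) → ((Str → Str) → Bool) → Bool; no restrictions here)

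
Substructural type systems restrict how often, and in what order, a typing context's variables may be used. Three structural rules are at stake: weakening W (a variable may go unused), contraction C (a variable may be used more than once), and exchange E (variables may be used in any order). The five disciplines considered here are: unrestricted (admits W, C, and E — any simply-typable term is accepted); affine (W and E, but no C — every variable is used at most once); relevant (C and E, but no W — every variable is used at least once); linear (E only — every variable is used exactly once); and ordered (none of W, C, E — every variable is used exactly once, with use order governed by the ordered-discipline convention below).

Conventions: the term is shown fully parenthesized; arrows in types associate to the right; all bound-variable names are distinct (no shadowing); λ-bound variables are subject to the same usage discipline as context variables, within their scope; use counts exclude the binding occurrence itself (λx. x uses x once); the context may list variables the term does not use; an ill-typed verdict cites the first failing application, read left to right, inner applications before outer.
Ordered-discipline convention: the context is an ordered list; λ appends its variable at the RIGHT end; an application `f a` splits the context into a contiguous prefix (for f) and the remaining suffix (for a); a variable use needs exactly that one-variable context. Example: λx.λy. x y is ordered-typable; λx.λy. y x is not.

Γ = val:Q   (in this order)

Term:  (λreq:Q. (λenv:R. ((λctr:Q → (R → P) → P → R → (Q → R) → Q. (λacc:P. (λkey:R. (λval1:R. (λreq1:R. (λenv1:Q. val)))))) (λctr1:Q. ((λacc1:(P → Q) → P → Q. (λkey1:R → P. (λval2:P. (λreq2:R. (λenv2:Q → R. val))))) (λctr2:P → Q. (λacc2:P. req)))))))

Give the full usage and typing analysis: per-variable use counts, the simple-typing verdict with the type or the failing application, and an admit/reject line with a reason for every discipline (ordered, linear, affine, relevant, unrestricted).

usage: val=2; req (λ-bound)=1; env (λ-bound)=0; ctr (λ-bound)=0; acc (λ-bound)=0; key (λ-bound)=0; val1 (λ-bound)=0; req1 (λ-bound)=0; env1 (λ-bound)=0; ctr1 (λ-bound)=0; acc1 (λ-bound)=0; key1 (λ-bound)=0; val2 (λ-bound)=0; req2 (λ-bound)=0; env2 (λ-bound)=0; ctr2 (λ-bound)=0; acc2 (λ-bound)=0
order of uses: val, val, req
typing: the term checks, with type Q → R → P → R → R → R → Q → Q
ordered ✗ (val ×2 used more than once (contraction); env, ctr, acc, key, val1, req1, env1, ctr1, acc1, key1, val2, req2, env2, ctr2, acc2 left unused)
linear ✗ (val ×2 used more than once (contraction); env, ctr, acc, key, val1, req1, env1, ctr1, acc1, key1, val2, req2, env2, ctr2, acc2 left unused)
affine ✗ (val ×2 used more than once (contraction))
relevant ✗ (env, ctr, acc, key, val1, req1, env1, ctr1, acc1, key1, val2, req2, env2, ctr2, acc2 left unused)
unrestricted ✓ (well-typed at Q → R → P → R → R → R → Q → Q; no restrictions here)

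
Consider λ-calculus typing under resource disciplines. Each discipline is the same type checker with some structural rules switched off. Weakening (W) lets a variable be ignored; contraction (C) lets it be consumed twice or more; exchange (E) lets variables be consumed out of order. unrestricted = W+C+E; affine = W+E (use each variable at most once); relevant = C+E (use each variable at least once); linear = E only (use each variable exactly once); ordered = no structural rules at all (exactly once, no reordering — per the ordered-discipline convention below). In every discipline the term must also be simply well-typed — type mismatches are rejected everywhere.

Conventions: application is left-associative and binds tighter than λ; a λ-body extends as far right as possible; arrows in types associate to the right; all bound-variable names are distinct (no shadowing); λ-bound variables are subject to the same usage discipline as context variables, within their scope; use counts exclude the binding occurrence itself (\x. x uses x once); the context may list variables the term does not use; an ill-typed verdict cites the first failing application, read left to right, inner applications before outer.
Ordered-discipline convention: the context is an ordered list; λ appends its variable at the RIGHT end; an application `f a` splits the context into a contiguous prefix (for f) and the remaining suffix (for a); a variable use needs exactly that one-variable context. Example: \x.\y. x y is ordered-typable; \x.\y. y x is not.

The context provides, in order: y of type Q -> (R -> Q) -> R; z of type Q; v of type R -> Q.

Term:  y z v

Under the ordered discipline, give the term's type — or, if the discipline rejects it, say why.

term : R
variable uses: y: 1, z: 1, v: 1
use order (left to right): y, z, v
typing: well-typed — term : R
summary: ordered ✓; linear ✓; affine ✓; relevant ✓; unrestricted ✓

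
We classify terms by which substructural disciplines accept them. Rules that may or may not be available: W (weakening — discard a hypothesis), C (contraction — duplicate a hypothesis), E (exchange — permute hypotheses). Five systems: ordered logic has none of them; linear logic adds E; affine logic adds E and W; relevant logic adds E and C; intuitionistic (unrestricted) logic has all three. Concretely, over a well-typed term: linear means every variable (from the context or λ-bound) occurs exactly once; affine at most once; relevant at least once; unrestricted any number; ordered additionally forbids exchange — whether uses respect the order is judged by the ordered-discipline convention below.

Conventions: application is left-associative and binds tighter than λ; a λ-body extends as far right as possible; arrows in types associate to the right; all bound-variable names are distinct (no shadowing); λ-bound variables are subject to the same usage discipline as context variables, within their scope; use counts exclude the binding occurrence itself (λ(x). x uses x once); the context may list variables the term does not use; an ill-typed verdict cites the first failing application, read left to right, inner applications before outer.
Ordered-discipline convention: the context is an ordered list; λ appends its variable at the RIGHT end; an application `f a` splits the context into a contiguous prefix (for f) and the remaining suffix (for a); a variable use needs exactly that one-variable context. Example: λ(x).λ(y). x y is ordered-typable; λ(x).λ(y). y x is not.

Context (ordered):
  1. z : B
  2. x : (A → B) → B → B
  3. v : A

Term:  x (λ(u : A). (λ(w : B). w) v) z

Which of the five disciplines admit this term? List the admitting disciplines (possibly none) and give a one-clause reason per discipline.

admitted by: none
usage: z=1; x=1; v=1; u (λ-bound)=0; w (λ-bound)=1
use order (left to right): x, w, v, z
typing: ill-typed: argument of type A where B is required
ordered ✗ (a type mismatch blocks all five)
linear ✗ (the type mismatch rejects it)
affine ✗ (not simply typable)
relevant ✗ (fails simple typing)
unrestricted ✗ (a type mismatch blocks all five)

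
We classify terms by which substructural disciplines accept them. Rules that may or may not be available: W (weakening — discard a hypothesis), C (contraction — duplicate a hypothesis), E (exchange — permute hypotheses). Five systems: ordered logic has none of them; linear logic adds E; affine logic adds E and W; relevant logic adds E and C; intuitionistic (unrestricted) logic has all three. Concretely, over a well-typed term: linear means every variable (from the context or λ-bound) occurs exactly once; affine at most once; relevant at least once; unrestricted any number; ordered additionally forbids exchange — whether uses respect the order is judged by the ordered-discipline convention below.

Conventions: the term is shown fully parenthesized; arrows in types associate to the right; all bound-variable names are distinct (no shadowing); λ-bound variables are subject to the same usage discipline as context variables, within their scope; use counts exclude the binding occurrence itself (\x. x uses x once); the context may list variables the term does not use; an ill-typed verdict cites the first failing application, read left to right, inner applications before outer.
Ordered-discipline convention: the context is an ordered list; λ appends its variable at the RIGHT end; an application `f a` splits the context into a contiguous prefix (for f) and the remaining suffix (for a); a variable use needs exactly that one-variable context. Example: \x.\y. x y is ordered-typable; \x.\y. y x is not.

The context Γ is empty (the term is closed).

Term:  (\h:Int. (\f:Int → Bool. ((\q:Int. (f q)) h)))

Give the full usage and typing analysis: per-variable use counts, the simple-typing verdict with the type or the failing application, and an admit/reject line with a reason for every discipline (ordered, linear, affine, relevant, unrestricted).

variable uses: h (bound): 1×, f (bound): 1×, q (bound): 1×
use order (left to right): f, q, h
typing: well-typed — term : Int → (Int → Bool) → Bool
ordered: ✗ — needs exchange: uses follow f, q, h
linear: ✓ — each of h, f, q used exactly once
affine: ✓ — at most one use each (h, f, q)
relevant: ✓ — none of h, f, q goes unused
unrestricted: ✓ — typability at Int → (Int → Bool) → Bool is all that's needed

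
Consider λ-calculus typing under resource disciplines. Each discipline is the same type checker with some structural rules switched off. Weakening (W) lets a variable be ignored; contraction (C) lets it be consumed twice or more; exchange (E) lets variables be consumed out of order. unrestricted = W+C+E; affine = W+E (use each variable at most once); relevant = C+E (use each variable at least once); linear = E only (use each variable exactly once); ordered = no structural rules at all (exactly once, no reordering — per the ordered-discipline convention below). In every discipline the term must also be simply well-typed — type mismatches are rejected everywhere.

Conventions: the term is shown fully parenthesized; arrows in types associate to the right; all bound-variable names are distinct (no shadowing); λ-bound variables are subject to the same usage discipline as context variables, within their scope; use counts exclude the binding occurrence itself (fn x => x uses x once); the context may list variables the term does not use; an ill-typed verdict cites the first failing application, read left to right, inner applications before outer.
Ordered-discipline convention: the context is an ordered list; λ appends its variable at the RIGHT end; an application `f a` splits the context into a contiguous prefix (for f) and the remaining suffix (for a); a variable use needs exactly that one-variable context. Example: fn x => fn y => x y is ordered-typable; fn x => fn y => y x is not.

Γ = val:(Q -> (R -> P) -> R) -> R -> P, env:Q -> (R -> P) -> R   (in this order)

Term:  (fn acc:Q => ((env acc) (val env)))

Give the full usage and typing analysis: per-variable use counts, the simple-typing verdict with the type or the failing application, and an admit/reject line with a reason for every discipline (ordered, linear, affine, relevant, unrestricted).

variable uses: val ×1; env ×2; acc [bound] ×1
order of uses: env, acc, val, env
typing: ✓ — Q -> R
ordered: ✗, uses contraction: env ×2
linear: ✗, uses contraction: env ×2
affine: ✗, uses contraction: env ×2
relevant: ✓, val, env, acc: all used, weakening unneeded
unrestricted: ✓, simply typable at Q -> R; W, C, E all held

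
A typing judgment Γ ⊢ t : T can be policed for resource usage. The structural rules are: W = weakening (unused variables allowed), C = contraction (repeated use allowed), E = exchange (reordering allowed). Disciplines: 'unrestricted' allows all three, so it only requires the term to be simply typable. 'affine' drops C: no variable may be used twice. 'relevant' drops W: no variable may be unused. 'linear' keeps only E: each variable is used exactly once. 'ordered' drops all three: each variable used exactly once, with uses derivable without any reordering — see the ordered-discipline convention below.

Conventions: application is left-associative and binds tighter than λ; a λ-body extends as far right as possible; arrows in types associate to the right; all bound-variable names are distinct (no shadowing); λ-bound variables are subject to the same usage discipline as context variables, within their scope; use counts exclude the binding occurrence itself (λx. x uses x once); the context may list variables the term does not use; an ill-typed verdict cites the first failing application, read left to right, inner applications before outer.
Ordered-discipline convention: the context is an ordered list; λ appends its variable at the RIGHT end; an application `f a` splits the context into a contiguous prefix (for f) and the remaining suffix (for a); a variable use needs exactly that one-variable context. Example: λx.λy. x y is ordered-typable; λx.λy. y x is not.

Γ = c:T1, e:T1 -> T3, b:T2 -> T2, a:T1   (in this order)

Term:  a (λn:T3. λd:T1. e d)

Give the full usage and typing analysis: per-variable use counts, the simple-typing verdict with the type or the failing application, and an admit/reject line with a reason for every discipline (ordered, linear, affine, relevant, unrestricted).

variable uses: c ×0; e ×1; b ×0; a ×1; n (λ-bound) ×0; d (λ-bound) ×1
use order (left to right): a, e, d
typing: ill-typed: applying a non-function (T1)
ordered ✗ (fails simple typing)
linear ✗ (a type mismatch blocks all five)
affine ✗ (the type mismatch rejects it)
relevant ✗ (not simply typable)
unrestricted ✗ (fails simple typing)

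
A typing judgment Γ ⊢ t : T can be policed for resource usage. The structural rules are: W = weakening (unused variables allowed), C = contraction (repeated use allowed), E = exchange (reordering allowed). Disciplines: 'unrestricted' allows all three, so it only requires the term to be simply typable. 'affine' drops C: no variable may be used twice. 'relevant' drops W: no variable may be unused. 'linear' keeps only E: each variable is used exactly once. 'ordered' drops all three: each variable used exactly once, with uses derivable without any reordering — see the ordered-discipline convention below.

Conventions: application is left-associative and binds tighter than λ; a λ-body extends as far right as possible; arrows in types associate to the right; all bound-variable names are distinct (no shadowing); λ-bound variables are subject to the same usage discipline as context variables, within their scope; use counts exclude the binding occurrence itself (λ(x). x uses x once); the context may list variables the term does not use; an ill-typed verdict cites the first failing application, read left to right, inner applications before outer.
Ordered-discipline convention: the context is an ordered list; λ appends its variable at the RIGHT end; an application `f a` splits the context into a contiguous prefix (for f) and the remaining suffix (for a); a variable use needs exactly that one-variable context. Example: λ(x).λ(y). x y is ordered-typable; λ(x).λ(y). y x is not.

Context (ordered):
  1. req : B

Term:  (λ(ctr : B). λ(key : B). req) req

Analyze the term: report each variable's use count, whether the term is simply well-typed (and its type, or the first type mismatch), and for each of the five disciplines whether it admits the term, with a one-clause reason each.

usage: req=2, ctr [bound]=0, key [bound]=0
left-to-right use order: req, req
typing: the term checks, with type B -> B
ordered: ✗, uses contraction: req ×2; ctr, key left unused
linear: ✗, uses contraction: req ×2; ctr, key left unused
affine: ✗, uses contraction: req ×2
relevant: ✗, ctr, key left unused
unrestricted: ✓, simply typable at B -> B; W, C, E all held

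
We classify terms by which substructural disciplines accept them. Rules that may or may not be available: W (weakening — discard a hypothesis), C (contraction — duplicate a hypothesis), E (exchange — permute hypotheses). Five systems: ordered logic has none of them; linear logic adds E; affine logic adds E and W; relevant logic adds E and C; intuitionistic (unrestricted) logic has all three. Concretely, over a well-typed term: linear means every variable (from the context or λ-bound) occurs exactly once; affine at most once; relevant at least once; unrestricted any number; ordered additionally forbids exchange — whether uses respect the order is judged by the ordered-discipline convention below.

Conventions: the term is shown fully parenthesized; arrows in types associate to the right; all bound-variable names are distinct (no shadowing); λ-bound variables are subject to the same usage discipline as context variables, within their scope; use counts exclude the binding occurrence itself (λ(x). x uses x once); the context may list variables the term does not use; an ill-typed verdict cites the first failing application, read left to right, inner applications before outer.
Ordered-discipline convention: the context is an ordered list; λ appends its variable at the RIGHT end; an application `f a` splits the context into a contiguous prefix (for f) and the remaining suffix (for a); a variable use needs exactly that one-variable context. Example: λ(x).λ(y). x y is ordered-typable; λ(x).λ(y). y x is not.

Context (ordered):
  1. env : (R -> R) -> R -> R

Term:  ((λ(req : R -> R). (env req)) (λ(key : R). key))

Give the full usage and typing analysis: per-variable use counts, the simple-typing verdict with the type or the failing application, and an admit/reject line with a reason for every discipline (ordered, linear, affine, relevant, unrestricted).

variable uses: env: 1×, req [bound]: 1×, key [bound]: 1×
uses in reading order: env, req, key
typing: ✓ — R -> R
ordered: ✓, single-use (env, req, key), ordered derivation ok
linear: ✓, exactly-once usage across env, req, key
affine: ✓, no duplicate uses among env, req, key
relevant: ✓, none of env, req, key goes unused
unrestricted: ✓, well-typed at R -> R; no restrictions here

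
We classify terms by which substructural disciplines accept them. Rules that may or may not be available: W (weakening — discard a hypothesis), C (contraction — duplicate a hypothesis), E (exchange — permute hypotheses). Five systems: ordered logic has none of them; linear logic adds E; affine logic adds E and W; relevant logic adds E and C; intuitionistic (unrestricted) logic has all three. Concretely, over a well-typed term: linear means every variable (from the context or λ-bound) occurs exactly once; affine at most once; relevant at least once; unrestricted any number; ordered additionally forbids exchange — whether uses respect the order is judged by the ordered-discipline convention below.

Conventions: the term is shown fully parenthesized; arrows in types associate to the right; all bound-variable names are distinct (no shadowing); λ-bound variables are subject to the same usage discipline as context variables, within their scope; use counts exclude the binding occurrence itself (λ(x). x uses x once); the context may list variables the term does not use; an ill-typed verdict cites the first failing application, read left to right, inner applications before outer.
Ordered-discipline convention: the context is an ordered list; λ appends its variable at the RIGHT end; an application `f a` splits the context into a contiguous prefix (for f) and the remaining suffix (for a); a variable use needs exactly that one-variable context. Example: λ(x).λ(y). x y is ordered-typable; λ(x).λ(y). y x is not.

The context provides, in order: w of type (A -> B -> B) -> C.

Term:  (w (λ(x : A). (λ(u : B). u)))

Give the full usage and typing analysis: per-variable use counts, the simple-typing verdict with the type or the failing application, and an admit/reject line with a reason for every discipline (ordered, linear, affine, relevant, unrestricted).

variable uses: w ×1; x (λ-bound) ×0; u (λ-bound) ×1
uses in reading order: w, u
typing: the term checks, with type C
ordered: ✗ — x left unused
linear: ✗ — x left unused
affine: ✓ — none of w, x, u used more than once
relevant: ✗ — x left unused
unrestricted: ✓ — simply typable at C; W, C, E all held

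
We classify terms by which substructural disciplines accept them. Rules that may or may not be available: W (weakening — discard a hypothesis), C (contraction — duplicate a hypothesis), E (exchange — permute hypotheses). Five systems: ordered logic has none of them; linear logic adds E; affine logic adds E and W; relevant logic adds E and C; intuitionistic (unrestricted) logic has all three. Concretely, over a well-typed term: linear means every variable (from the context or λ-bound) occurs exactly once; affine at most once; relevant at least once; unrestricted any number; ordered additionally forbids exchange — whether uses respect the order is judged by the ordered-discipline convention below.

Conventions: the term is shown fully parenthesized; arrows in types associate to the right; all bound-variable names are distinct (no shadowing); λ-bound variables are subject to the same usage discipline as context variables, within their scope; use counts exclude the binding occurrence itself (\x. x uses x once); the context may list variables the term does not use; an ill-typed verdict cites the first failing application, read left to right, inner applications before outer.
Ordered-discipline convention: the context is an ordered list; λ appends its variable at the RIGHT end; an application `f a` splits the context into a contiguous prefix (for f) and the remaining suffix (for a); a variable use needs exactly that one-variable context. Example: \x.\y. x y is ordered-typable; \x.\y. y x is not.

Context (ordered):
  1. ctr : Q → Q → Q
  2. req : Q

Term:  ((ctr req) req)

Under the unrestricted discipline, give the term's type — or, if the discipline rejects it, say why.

term : Q
usage: ctr=1, req=2
left-to-right use order: ctr, req, req
typing: ✓ — Q
all disciplines: ordered ✗; linear ✗; affine ✗; relevant ✓; unrestricted ✓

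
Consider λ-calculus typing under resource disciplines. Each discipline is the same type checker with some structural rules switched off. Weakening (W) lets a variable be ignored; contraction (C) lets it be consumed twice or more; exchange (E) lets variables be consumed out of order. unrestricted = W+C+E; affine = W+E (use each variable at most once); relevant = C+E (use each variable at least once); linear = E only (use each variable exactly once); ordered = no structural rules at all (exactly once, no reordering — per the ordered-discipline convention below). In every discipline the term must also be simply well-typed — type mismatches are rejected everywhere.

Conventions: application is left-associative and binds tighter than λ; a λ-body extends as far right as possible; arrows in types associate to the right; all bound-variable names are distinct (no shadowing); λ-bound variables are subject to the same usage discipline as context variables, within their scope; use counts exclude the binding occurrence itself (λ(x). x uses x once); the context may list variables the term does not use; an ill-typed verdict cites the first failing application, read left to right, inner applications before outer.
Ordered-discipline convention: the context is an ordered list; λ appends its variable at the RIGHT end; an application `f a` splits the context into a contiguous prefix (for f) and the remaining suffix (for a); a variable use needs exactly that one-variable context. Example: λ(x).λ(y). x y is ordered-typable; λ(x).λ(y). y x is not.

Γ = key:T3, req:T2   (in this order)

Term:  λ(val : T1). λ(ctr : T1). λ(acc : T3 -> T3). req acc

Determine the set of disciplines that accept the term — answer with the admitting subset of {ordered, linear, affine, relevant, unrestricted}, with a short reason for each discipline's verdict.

admitted by: none
use counts: key: 0, req: 1, val (bound): 0, ctr (bound): 0, acc (bound): 1
use order (left to right): req, acc
typing: ill-typed: can't apply a value of type T2
ordered: ✗ — the type mismatch rejects it
linear: ✗ — not simply typable
affine: ✗ — fails simple typing
relevant: ✗ — a type mismatch blocks all five
unrestricted: ✗ — the type mismatch rejects it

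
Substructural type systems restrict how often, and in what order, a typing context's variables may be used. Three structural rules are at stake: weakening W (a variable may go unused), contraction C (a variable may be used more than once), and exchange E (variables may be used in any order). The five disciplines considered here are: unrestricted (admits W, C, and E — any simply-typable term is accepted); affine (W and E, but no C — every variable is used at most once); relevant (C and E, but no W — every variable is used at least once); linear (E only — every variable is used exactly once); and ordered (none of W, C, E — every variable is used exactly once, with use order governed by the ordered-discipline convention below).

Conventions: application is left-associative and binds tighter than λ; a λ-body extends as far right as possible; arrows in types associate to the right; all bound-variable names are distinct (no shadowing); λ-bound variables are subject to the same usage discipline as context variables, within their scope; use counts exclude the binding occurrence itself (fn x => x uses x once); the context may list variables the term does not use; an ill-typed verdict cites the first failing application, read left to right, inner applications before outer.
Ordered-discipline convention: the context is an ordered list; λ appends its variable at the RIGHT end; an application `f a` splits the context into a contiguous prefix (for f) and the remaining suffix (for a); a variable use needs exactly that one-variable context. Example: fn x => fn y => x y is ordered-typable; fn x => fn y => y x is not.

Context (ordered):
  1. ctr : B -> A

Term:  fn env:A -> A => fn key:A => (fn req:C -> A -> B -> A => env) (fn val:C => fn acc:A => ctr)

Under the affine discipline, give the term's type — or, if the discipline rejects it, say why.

term : (A -> A) -> A -> A -> A
use counts: ctr: 1, env (bound): 1, key (bound): 0, req (bound): 0, val (bound): 0, acc (bound): 0
order of uses: env, ctr
typing: well-typed at (A -> A) -> A -> A -> A
all disciplines: ordered ✗; linear ✗; affine ✓; relevant ✗; unrestricted ✓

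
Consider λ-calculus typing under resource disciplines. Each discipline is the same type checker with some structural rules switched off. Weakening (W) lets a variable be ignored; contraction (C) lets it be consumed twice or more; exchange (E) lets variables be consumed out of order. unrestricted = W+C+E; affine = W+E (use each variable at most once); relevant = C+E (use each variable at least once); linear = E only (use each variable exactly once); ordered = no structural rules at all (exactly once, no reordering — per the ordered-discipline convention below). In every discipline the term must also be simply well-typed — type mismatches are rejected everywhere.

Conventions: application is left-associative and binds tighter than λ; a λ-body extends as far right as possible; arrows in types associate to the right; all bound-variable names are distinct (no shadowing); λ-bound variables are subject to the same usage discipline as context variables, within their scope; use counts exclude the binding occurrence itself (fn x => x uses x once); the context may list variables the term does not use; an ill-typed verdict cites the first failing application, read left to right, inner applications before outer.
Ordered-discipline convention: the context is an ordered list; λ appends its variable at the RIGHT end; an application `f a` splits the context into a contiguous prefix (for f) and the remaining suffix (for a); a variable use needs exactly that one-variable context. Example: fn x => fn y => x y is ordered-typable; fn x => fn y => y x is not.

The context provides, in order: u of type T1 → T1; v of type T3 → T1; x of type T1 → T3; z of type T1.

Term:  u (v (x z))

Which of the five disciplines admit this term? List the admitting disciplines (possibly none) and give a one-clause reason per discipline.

admitted in: ordered, linear, affine, relevant, unrestricted
counts: u=1, v=1, x=1, z=1
order of uses: u, v, x, z
typing: well-typed — term : T1
ordered: ✓, one use each (u, v, x, z); ordered split holds
linear: ✓, exactly-once usage across u, v, x, z
affine: ✓, none of u, v, x, z used more than once
relevant: ✓, none of u, v, x, z goes unused
unrestricted: ✓, type-checks (T1) and nothing is barred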